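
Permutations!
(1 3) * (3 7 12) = (1 7 12 3) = [0, 7, 2, 1, 4, 5, 6, 12, 8, 9, 10, 11, 3]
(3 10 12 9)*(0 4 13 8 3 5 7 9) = (0 4 13 8 3 10 12)(5 7 9) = [4, 1, 2, 10, 13, 7, 6, 9, 3, 5, 12, 11, 0, 8]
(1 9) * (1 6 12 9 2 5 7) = [0, 2, 5, 3, 4, 7, 12, 1, 8, 6, 10, 11, 9] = (1 2 5 7)(6 12 9)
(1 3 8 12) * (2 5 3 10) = [0, 10, 5, 8, 4, 3, 6, 7, 12, 9, 2, 11, 1] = (1 10 2 5 3 8 12)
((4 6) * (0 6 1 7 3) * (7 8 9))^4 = ((0 6 4 1 8 9 7 3))^4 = (0 8)(1 3)(4 7)(6 9)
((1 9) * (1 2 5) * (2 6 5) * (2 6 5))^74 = (1 5 9)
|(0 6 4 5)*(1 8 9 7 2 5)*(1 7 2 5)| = 20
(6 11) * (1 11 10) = (1 11 6 10) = [0, 11, 2, 3, 4, 5, 10, 7, 8, 9, 1, 6]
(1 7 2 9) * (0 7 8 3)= (0 7 2 9 1 8 3)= [7, 8, 9, 0, 4, 5, 6, 2, 3, 1]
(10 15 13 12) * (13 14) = [0, 1, 2, 3, 4, 5, 6, 7, 8, 9, 15, 11, 10, 12, 13, 14] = (10 15 14 13 12)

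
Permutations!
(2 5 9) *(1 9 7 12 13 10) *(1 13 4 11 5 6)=(1 9 2 6)(4 11 5 7 12)(10 13)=[0, 9, 6, 3, 11, 7, 1, 12, 8, 2, 13, 5, 4, 10]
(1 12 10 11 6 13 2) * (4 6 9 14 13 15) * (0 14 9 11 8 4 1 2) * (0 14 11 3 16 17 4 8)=(0 11 3 16 17 4 6 15 1 12 10)(13 14)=[11, 12, 2, 16, 6, 5, 15, 7, 8, 9, 0, 3, 10, 14, 13, 1, 17, 4]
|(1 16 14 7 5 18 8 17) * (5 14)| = 6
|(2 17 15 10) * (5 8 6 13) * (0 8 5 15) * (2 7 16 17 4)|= 18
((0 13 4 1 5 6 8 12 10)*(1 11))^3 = (0 11 6 10 4 5 12 13 1 8)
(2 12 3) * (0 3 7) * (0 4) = (0 3 2 12 7 4) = [3, 1, 12, 2, 0, 5, 6, 4, 8, 9, 10, 11, 7]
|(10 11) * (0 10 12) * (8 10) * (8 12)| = |(0 12)(8 10 11)| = 6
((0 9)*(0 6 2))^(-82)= ((0 9 6 2))^(-82)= (0 6)(2 9)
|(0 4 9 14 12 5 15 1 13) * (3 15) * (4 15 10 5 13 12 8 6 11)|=30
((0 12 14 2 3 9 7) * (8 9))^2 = (0 14 3 9)(2 8 7 12)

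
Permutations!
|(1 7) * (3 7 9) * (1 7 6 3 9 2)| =2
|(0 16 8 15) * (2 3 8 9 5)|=8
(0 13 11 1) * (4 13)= [4, 0, 2, 3, 13, 5, 6, 7, 8, 9, 10, 1, 12, 11]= (0 4 13 11 1)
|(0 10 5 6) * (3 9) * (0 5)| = 2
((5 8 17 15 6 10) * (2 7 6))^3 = ((2 7 6 10 5 8 17 15))^3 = (2 10 17 7 5 15 6 8)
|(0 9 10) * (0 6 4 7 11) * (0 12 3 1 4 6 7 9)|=8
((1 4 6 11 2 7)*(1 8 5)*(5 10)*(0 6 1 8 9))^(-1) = ((0 6 11 2 7 9)(1 4)(5 8 10))^(-1) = (0 9 7 2 11 6)(1 4)(5 10 8)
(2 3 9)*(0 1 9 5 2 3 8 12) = (0 1 9 3 5 2 8 12) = [1, 9, 8, 5, 4, 2, 6, 7, 12, 3, 10, 11, 0]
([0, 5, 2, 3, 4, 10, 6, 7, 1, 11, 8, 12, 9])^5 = [0, 5, 2, 3, 4, 10, 6, 7, 1, 12, 8, 9, 11]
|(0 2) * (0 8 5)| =|(0 2 8 5)| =4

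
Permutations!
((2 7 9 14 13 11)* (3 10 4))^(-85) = (2 11 13 14 9 7)(3 4 10)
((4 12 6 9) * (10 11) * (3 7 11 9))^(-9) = ((3 7 11 10 9 4 12 6))^(-9) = (3 6 12 4 9 10 11 7)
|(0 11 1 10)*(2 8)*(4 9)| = |(0 11 1 10)(2 8)(4 9)| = 4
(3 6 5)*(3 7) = (3 6 5 7) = [0, 1, 2, 6, 4, 7, 5, 3]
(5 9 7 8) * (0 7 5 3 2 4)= (0 7 8 3 2 4)(5 9)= [7, 1, 4, 2, 0, 9, 6, 8, 3, 5]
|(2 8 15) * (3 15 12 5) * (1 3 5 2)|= 3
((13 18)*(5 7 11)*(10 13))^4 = (5 7 11)(10 13 18)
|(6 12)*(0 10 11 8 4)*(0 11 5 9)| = |(0 10 5 9)(4 11 8)(6 12)| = 12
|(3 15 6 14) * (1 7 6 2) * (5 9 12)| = |(1 7 6 14 3 15 2)(5 9 12)| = 21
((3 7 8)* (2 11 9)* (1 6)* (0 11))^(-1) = (0 2 9 11)(1 6)(3 8 7)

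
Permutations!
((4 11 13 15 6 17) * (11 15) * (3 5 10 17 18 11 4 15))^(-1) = (3 4 13 11 18 6 15 17 10 5)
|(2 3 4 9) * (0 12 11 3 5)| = 8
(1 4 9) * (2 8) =(1 4 9)(2 8) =[0, 4, 8, 3, 9, 5, 6, 7, 2, 1]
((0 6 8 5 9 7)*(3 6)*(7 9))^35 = ((9)(0 3 6 8 5 7))^35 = (9)(0 7 5 8 6 3)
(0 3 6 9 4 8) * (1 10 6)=(0 3 1 10 6 9 4 8)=[3, 10, 2, 1, 8, 5, 9, 7, 0, 4, 6]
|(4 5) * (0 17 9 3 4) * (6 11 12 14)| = |(0 17 9 3 4 5)(6 11 12 14)| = 12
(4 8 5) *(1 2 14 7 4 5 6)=[0, 2, 14, 3, 8, 5, 1, 4, 6, 9, 10, 11, 12, 13, 7]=(1 2 14 7 4 8 6)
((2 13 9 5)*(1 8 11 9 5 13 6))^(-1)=((1 8 11 9 13 5 2 6))^(-1)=(1 6 2 5 13 9 11 8)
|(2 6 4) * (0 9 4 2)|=6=|(0 9 4)(2 6)|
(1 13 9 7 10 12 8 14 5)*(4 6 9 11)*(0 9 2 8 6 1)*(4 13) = [9, 4, 8, 3, 1, 0, 2, 10, 14, 7, 12, 13, 6, 11, 5] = (0 9 7 10 12 6 2 8 14 5)(1 4)(11 13)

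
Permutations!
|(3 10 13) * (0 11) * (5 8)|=6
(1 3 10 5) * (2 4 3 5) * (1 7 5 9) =(1 9)(2 4 3 10)(5 7) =[0, 9, 4, 10, 3, 7, 6, 5, 8, 1, 2]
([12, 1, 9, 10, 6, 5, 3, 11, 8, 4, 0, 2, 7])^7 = (0 6 2 12 3 9 7 10 4 11)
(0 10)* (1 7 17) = (0 10)(1 7 17) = [10, 7, 2, 3, 4, 5, 6, 17, 8, 9, 0, 11, 12, 13, 14, 15, 16, 1]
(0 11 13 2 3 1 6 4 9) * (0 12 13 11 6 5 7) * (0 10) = [6, 5, 3, 1, 9, 7, 4, 10, 8, 12, 0, 11, 13, 2] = (0 6 4 9 12 13 2 3 1 5 7 10)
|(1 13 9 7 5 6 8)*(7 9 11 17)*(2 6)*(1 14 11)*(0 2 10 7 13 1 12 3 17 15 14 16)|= 60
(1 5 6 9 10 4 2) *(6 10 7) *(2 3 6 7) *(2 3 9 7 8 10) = (1 5 2)(3 6 7 8 10 4 9) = [0, 5, 1, 6, 9, 2, 7, 8, 10, 3, 4]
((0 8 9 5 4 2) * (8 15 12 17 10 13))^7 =(0 9 17 2 8 12 4 13 15 5 10)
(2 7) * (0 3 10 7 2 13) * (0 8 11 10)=(0 3)(7 13 8 11 10)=[3, 1, 2, 0, 4, 5, 6, 13, 11, 9, 7, 10, 12, 8]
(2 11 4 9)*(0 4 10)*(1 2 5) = [4, 2, 11, 3, 9, 1, 6, 7, 8, 5, 0, 10] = (0 4 9 5 1 2 11 10)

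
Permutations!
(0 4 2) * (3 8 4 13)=[13, 1, 0, 8, 2, 5, 6, 7, 4, 9, 10, 11, 12, 3]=(0 13 3 8 4 2)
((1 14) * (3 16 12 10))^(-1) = ((1 14)(3 16 12 10))^(-1) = (1 14)(3 10 12 16)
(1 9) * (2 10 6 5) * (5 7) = (1 9)(2 10 6 7 5) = [0, 9, 10, 3, 4, 2, 7, 5, 8, 1, 6]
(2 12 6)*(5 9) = (2 12 6)(5 9) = [0, 1, 12, 3, 4, 9, 2, 7, 8, 5, 10, 11, 6]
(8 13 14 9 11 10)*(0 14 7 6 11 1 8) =(0 14 9 1 8 13 7 6 11 10) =[14, 8, 2, 3, 4, 5, 11, 6, 13, 1, 0, 10, 12, 7, 9]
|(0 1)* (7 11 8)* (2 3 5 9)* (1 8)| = 20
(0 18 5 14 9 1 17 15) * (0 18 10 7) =(0 10 7)(1 17 15 18 5 14 9) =[10, 17, 2, 3, 4, 14, 6, 0, 8, 1, 7, 11, 12, 13, 9, 18, 16, 15, 5]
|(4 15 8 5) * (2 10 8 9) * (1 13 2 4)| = |(1 13 2 10 8 5)(4 15 9)| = 6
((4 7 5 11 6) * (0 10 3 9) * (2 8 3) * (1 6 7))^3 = ((0 10 2 8 3 9)(1 6 4)(5 11 7))^3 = (11)(0 8)(2 9)(3 10)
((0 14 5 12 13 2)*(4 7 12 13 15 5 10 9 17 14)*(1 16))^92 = (17)(0 15)(2 12)(4 5)(7 13)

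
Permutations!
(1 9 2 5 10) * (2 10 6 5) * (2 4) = [0, 9, 4, 3, 2, 6, 5, 7, 8, 10, 1] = (1 9 10)(2 4)(5 6)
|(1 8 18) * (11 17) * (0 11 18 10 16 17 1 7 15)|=|(0 11 1 8 10 16 17 18 7 15)|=10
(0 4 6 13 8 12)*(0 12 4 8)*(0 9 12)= [8, 1, 2, 3, 6, 5, 13, 7, 4, 12, 10, 11, 0, 9]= (0 8 4 6 13 9 12)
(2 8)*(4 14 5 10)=(2 8)(4 14 5 10)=[0, 1, 8, 3, 14, 10, 6, 7, 2, 9, 4, 11, 12, 13, 5]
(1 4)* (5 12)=(1 4)(5 12)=[0, 4, 2, 3, 1, 12, 6, 7, 8, 9, 10, 11, 5]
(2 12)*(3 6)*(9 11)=(2 12)(3 6)(9 11)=[0, 1, 12, 6, 4, 5, 3, 7, 8, 11, 10, 9, 2]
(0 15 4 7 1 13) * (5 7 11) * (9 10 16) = (0 15 4 11 5 7 1 13)(9 10 16) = [15, 13, 2, 3, 11, 7, 6, 1, 8, 10, 16, 5, 12, 0, 14, 4, 9]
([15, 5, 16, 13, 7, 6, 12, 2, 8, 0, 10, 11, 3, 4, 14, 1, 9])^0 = [0, 1, 2, 3, 4, 5, 6, 7, 8, 9, 10, 11, 12, 13, 14, 15, 16]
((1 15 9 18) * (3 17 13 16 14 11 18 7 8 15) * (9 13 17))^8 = (1 14 15 9 18 16 8 3 11 13 7)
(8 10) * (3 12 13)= (3 12 13)(8 10)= [0, 1, 2, 12, 4, 5, 6, 7, 10, 9, 8, 11, 13, 3]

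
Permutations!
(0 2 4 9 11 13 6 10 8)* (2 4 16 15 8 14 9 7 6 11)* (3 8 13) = (0 4 7 6 10 14 9 2 16 15 13 11 3 8) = [4, 1, 16, 8, 7, 5, 10, 6, 0, 2, 14, 3, 12, 11, 9, 13, 15]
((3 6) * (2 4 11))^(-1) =(2 11 4)(3 6)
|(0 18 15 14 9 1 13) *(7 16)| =14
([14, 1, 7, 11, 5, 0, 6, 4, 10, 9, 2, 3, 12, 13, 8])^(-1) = (0 5 4 7 2 10 8 14)(3 11)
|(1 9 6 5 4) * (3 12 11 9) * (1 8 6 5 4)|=|(1 3 12 11 9 5)(4 8 6)|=6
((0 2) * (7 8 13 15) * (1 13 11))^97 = (0 2)(1 13 15 7 8 11)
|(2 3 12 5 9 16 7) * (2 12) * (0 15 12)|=14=|(0 15 12 5 9 16 7)(2 3)|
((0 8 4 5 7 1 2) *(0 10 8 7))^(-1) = ((0 7 1 2 10 8 4 5))^(-1) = (0 5 4 8 10 2 1 7)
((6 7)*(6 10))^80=((6 7 10))^80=(6 10 7)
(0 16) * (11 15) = [16, 1, 2, 3, 4, 5, 6, 7, 8, 9, 10, 15, 12, 13, 14, 11, 0] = (0 16)(11 15)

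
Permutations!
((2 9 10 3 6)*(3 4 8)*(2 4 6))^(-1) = (2 3 8 4 6 10 9)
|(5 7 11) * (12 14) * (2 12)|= |(2 12 14)(5 7 11)|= 3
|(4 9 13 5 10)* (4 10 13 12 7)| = |(4 9 12 7)(5 13)| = 4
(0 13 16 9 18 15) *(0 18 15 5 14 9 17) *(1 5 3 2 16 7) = (0 13 7 1 5 14 9 15 18 3 2 16 17) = [13, 5, 16, 2, 4, 14, 6, 1, 8, 15, 10, 11, 12, 7, 9, 18, 17, 0, 3]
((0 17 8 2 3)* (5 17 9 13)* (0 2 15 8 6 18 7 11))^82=((0 9 13 5 17 6 18 7 11)(2 3)(8 15))^82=(0 9 13 5 17 6 18 7 11)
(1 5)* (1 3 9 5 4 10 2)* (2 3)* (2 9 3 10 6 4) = (10)(1 2)(4 6)(5 9) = [0, 2, 1, 3, 6, 9, 4, 7, 8, 5, 10]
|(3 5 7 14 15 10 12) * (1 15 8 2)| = |(1 15 10 12 3 5 7 14 8 2)| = 10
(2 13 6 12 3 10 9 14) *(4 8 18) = [0, 1, 13, 10, 8, 5, 12, 7, 18, 14, 9, 11, 3, 6, 2, 15, 16, 17, 4] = (2 13 6 12 3 10 9 14)(4 8 18)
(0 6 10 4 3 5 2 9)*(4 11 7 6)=(0 4 3 5 2 9)(6 10 11 7)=[4, 1, 9, 5, 3, 2, 10, 6, 8, 0, 11, 7]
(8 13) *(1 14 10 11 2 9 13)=(1 14 10 11 2 9 13 8)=[0, 14, 9, 3, 4, 5, 6, 7, 1, 13, 11, 2, 12, 8, 10]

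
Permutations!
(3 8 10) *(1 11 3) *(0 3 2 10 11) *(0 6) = [3, 6, 10, 8, 4, 5, 0, 7, 11, 9, 1, 2] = (0 3 8 11 2 10 1 6)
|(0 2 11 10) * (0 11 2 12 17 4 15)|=|(0 12 17 4 15)(10 11)|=10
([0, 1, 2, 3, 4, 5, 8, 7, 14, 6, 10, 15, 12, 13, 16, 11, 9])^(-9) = (6 8 14 16 9)(11 15)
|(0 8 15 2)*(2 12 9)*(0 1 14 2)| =|(0 8 15 12 9)(1 14 2)| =15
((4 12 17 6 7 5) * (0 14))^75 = (0 14)(4 6)(5 17)(7 12)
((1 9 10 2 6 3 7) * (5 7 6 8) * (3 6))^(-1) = (1 7 5 8 2 10 9)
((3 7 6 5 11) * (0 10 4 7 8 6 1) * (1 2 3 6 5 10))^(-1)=((0 1)(2 3 8 5 11 6 10 4 7))^(-1)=(0 1)(2 7 4 10 6 11 5 8 3)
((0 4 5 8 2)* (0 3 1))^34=(0 1 3 2 8 5 4)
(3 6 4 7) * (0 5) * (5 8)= [8, 1, 2, 6, 7, 0, 4, 3, 5]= (0 8 5)(3 6 4 7)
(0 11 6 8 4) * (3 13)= (0 11 6 8 4)(3 13)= [11, 1, 2, 13, 0, 5, 8, 7, 4, 9, 10, 6, 12, 3]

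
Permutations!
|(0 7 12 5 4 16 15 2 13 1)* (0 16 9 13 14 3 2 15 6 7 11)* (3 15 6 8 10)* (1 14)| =18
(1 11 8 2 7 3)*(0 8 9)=(0 8 2 7 3 1 11 9)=[8, 11, 7, 1, 4, 5, 6, 3, 2, 0, 10, 9]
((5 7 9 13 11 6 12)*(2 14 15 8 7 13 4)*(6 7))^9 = ((2 14 15 8 6 12 5 13 11 7 9 4))^9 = (2 7 5 8)(4 11 12 15)(6 14 9 13)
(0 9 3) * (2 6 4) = [9, 1, 6, 0, 2, 5, 4, 7, 8, 3] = (0 9 3)(2 6 4)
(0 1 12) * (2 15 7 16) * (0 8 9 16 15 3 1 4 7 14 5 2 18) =[4, 12, 3, 1, 7, 2, 6, 15, 9, 16, 10, 11, 8, 13, 5, 14, 18, 17, 0] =(0 4 7 15 14 5 2 3 1 12 8 9 16 18)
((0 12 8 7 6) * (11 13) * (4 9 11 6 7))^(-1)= ((0 12 8 4 9 11 13 6))^(-1)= (0 6 13 11 9 4 8 12)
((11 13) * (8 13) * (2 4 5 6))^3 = ((2 4 5 6)(8 13 11))^3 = (13)(2 6 5 4)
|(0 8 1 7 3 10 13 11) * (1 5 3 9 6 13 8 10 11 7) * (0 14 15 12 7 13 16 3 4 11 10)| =13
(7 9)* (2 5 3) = (2 5 3)(7 9) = [0, 1, 5, 2, 4, 3, 6, 9, 8, 7]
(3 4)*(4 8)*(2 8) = (2 8 4 3) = [0, 1, 8, 2, 3, 5, 6, 7, 4]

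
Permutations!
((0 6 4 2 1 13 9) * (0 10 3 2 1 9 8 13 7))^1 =((0 6 4 1 7)(2 9 10 3)(8 13))^1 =(0 6 4 1 7)(2 9 10 3)(8 13)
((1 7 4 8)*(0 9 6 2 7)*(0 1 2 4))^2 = (0 6 8 7 9 4 2)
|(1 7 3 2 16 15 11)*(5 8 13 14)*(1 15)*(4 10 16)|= |(1 7 3 2 4 10 16)(5 8 13 14)(11 15)|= 28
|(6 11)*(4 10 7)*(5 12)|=6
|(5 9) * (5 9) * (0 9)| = 2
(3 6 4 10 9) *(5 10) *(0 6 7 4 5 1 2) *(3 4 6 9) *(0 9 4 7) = [4, 2, 9, 0, 1, 10, 5, 6, 8, 7, 3] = (0 4 1 2 9 7 6 5 10 3)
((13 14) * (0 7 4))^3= (13 14)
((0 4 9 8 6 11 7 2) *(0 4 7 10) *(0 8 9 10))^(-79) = ((0 7 2 4 10 8 6 11))^(-79) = (0 7 2 4 10 8 6 11)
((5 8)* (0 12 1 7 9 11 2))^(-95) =(0 7 2 1 11 12 9)(5 8)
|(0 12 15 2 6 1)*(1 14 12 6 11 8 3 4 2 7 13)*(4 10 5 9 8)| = |(0 6 14 12 15 7 13 1)(2 11 4)(3 10 5 9 8)| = 120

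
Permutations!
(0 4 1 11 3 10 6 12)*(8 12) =(0 4 1 11 3 10 6 8 12) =[4, 11, 2, 10, 1, 5, 8, 7, 12, 9, 6, 3, 0]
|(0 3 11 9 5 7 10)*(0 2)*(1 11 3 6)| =9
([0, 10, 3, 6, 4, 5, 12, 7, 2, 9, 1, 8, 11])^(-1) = [0, 10, 8, 2, 4, 5, 3, 7, 11, 9, 1, 12, 6]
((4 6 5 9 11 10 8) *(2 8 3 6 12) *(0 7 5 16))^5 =(0 10 7 3 5 6 9 16 11)(2 8 4 12)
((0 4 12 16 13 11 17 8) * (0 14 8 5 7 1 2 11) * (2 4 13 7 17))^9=((0 13)(1 4 12 16 7)(2 11)(5 17)(8 14))^9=(0 13)(1 7 16 12 4)(2 11)(5 17)(8 14)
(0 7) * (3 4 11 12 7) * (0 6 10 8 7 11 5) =[3, 1, 2, 4, 5, 0, 10, 6, 7, 9, 8, 12, 11] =(0 3 4 5)(6 10 8 7)(11 12)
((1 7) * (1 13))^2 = ((1 7 13))^2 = (1 13 7)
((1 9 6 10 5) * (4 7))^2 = ((1 9 6 10 5)(4 7))^2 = (1 6 5 9 10)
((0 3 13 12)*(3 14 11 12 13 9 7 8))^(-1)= (0 12 11 14)(3 8 7 9)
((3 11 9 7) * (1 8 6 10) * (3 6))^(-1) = (1 10 6 7 9 11 3 8)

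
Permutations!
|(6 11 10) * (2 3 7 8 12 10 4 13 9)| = 11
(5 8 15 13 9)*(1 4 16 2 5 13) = [0, 4, 5, 3, 16, 8, 6, 7, 15, 13, 10, 11, 12, 9, 14, 1, 2] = (1 4 16 2 5 8 15)(9 13)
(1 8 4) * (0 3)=(0 3)(1 8 4)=[3, 8, 2, 0, 1, 5, 6, 7, 4]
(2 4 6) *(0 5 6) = (0 5 6 2 4) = [5, 1, 4, 3, 0, 6, 2]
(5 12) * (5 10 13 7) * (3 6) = (3 6)(5 12 10 13 7) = [0, 1, 2, 6, 4, 12, 3, 5, 8, 9, 13, 11, 10, 7]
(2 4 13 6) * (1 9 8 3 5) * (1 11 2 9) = (2 4 13 6 9 8 3 5 11) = [0, 1, 4, 5, 13, 11, 9, 7, 3, 8, 10, 2, 12, 6]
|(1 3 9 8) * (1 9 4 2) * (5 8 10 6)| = |(1 3 4 2)(5 8 9 10 6)| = 20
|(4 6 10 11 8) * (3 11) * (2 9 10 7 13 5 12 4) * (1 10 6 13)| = |(1 10 3 11 8 2 9 6 7)(4 13 5 12)| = 36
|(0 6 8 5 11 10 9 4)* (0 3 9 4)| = |(0 6 8 5 11 10 4 3 9)| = 9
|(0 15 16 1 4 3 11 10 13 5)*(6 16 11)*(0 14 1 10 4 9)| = |(0 15 11 4 3 6 16 10 13 5 14 1 9)| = 13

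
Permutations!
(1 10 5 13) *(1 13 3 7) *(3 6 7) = [0, 10, 2, 3, 4, 6, 7, 1, 8, 9, 5, 11, 12, 13] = (13)(1 10 5 6 7)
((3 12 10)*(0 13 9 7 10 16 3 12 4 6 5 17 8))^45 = ((0 13 9 7 10 12 16 3 4 6 5 17 8))^45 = (0 16 8 12 17 10 5 7 6 9 4 13 3)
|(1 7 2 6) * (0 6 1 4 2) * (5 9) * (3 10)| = |(0 6 4 2 1 7)(3 10)(5 9)| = 6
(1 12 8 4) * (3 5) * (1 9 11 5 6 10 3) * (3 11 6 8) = (1 12 3 8 4 9 6 10 11 5) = [0, 12, 2, 8, 9, 1, 10, 7, 4, 6, 11, 5, 3]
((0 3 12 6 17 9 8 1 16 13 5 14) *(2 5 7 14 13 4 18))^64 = ((0 3 12 6 17 9 8 1 16 4 18 2 5 13 7 14))^64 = (18)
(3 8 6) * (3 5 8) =[0, 1, 2, 3, 4, 8, 5, 7, 6] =(5 8 6)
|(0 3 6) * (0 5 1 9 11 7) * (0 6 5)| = |(0 3 5 1 9 11 7 6)| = 8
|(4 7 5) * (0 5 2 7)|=|(0 5 4)(2 7)|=6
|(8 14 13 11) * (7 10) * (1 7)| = |(1 7 10)(8 14 13 11)| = 12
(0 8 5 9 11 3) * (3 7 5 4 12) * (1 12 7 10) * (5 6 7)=(0 8 4 5 9 11 10 1 12 3)(6 7)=[8, 12, 2, 0, 5, 9, 7, 6, 4, 11, 1, 10, 3]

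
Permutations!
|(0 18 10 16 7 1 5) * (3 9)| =|(0 18 10 16 7 1 5)(3 9)| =14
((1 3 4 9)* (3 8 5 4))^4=((1 8 5 4 9))^4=(1 9 4 5 8)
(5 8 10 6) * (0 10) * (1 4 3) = (0 10 6 5 8)(1 4 3) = [10, 4, 2, 1, 3, 8, 5, 7, 0, 9, 6]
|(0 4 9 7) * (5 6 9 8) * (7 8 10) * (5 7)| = |(0 4 10 5 6 9 8 7)| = 8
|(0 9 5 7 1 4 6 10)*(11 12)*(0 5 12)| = |(0 9 12 11)(1 4 6 10 5 7)| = 12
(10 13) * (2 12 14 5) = (2 12 14 5)(10 13) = [0, 1, 12, 3, 4, 2, 6, 7, 8, 9, 13, 11, 14, 10, 5]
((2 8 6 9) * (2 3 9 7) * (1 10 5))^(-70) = (1 5 10)(2 6)(7 8)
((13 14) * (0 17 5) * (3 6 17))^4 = (0 5 17 6 3)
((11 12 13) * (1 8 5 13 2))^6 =(1 2 12 11 13 5 8)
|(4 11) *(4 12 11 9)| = 2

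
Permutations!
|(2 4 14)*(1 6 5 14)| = |(1 6 5 14 2 4)| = 6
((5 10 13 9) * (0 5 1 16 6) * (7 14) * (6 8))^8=(0 6 8 16 1 9 13 10 5)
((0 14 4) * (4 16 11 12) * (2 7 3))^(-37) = (0 4 12 11 16 14)(2 3 7)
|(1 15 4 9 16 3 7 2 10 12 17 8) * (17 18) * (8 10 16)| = |(1 15 4 9 8)(2 16 3 7)(10 12 18 17)| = 20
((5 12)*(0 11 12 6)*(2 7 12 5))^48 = ((0 11 5 6)(2 7 12))^48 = (12)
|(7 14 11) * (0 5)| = 6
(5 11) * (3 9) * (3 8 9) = [0, 1, 2, 3, 4, 11, 6, 7, 9, 8, 10, 5] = (5 11)(8 9)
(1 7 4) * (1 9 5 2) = (1 7 4 9 5 2) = [0, 7, 1, 3, 9, 2, 6, 4, 8, 5]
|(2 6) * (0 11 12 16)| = 4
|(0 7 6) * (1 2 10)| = 3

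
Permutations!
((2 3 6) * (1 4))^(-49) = (1 4)(2 6 3)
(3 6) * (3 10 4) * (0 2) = (0 2)(3 6 10 4) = [2, 1, 0, 6, 3, 5, 10, 7, 8, 9, 4]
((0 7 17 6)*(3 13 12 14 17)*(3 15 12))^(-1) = ((0 7 15 12 14 17 6)(3 13))^(-1) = (0 6 17 14 12 15 7)(3 13)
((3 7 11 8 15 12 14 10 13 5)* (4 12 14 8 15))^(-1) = ((3 7 11 15 14 10 13 5)(4 12 8))^(-1) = (3 5 13 10 14 15 11 7)(4 8 12)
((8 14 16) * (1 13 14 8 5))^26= ((1 13 14 16 5))^26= (1 13 14 16 5)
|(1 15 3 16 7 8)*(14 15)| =|(1 14 15 3 16 7 8)| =7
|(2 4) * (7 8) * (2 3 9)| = |(2 4 3 9)(7 8)| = 4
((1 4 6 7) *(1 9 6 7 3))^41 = (1 3 6 9 7 4)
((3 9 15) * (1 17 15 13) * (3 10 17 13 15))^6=((1 13)(3 9 15 10 17))^6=(3 9 15 10 17)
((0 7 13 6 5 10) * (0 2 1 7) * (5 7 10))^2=((1 10 2)(6 7 13))^2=(1 2 10)(6 13 7)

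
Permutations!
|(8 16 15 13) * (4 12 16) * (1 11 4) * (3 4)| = 9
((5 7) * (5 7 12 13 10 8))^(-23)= (5 13 8 12 10)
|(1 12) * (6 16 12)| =|(1 6 16 12)| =4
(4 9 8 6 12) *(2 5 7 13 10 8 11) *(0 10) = [10, 1, 5, 3, 9, 7, 12, 13, 6, 11, 8, 2, 4, 0] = (0 10 8 6 12 4 9 11 2 5 7 13)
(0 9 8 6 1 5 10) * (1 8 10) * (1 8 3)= (0 9 10)(1 5 8 6 3)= [9, 5, 2, 1, 4, 8, 3, 7, 6, 10, 0]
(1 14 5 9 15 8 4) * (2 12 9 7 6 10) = (1 14 5 7 6 10 2 12 9 15 8 4) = [0, 14, 12, 3, 1, 7, 10, 6, 4, 15, 2, 11, 9, 13, 5, 8]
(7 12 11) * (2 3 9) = (2 3 9)(7 12 11) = [0, 1, 3, 9, 4, 5, 6, 12, 8, 2, 10, 7, 11]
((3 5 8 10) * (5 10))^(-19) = ((3 10)(5 8))^(-19) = (3 10)(5 8)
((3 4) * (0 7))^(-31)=(0 7)(3 4)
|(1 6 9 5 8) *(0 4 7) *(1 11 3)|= 21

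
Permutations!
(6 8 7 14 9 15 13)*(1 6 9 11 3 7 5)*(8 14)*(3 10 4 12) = [0, 6, 2, 7, 12, 1, 14, 8, 5, 15, 4, 10, 3, 9, 11, 13] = (1 6 14 11 10 4 12 3 7 8 5)(9 15 13)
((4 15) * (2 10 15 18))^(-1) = (2 18 4 15 10)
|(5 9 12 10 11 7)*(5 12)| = |(5 9)(7 12 10 11)| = 4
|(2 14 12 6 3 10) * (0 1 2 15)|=9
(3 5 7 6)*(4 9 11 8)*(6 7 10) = [0, 1, 2, 5, 9, 10, 3, 7, 4, 11, 6, 8] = (3 5 10 6)(4 9 11 8)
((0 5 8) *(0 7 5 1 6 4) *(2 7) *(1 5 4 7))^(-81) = ((0 5 8 2 1 6 7 4))^(-81) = (0 4 7 6 1 2 8 5)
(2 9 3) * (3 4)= (2 9 4 3)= [0, 1, 9, 2, 3, 5, 6, 7, 8, 4]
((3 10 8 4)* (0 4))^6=((0 4 3 10 8))^6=(0 4 3 10 8)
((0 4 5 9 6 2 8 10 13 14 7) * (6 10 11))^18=((0 4 5 9 10 13 14 7)(2 8 11 6))^18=(0 5 10 14)(2 11)(4 9 13 7)(6 8)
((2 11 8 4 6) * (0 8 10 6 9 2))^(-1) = (0 6 10 11 2 9 4 8)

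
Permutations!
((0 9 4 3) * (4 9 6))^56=(9)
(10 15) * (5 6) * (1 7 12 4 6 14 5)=[0, 7, 2, 3, 6, 14, 1, 12, 8, 9, 15, 11, 4, 13, 5, 10]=(1 7 12 4 6)(5 14)(10 15)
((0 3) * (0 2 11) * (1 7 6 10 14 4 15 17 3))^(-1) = ((0 1 7 6 10 14 4 15 17 3 2 11))^(-1) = (0 11 2 3 17 15 4 14 10 6 7 1)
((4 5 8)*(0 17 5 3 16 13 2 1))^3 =((0 17 5 8 4 3 16 13 2 1))^3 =(0 8 16 1 5 3 2 17 4 13)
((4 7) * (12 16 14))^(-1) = (4 7)(12 14 16)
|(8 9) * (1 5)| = |(1 5)(8 9)| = 2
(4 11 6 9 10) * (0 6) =(0 6 9 10 4 11) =[6, 1, 2, 3, 11, 5, 9, 7, 8, 10, 4, 0]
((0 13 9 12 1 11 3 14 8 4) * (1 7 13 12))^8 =((0 12 7 13 9 1 11 3 14 8 4))^8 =(0 14 1 7 4 3 9 12 8 11 13)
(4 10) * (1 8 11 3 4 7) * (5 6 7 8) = (1 5 6 7)(3 4 10 8 11) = [0, 5, 2, 4, 10, 6, 7, 1, 11, 9, 8, 3]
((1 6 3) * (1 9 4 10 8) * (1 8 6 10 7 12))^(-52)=(1 9)(3 12)(4 10)(6 7)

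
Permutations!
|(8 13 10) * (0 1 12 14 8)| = 7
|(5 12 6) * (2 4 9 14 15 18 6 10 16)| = |(2 4 9 14 15 18 6 5 12 10 16)| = 11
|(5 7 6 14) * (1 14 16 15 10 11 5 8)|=|(1 14 8)(5 7 6 16 15 10 11)|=21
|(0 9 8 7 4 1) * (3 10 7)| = |(0 9 8 3 10 7 4 1)| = 8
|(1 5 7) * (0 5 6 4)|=6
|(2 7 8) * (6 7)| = 4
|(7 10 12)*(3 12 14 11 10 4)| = |(3 12 7 4)(10 14 11)| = 12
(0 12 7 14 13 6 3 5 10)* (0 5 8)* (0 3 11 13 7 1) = [12, 0, 2, 8, 4, 10, 11, 14, 3, 9, 5, 13, 1, 6, 7] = (0 12 1)(3 8)(5 10)(6 11 13)(7 14)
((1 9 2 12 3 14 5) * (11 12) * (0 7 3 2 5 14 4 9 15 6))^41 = ((0 7 3 4 9 5 1 15 6)(2 11 12))^41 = (0 5 7 1 3 15 4 6 9)(2 12 11)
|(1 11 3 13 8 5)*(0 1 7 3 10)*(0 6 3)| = |(0 1 11 10 6 3 13 8 5 7)| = 10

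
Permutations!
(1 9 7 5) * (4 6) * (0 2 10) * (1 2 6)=(0 6 4 1 9 7 5 2 10)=[6, 9, 10, 3, 1, 2, 4, 5, 8, 7, 0]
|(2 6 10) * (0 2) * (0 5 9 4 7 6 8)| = 6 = |(0 2 8)(4 7 6 10 5 9)|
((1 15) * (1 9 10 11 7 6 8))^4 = ((1 15 9 10 11 7 6 8))^4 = (1 11)(6 9)(7 15)(8 10)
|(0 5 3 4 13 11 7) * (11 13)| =6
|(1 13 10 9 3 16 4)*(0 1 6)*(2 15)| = 18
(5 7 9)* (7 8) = (5 8 7 9) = [0, 1, 2, 3, 4, 8, 6, 9, 7, 5]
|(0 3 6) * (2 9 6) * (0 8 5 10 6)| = 4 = |(0 3 2 9)(5 10 6 8)|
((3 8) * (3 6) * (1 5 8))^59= ((1 5 8 6 3))^59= (1 3 6 8 5)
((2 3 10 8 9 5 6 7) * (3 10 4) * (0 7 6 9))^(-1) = (0 8 10 2 7)(3 4)(5 9)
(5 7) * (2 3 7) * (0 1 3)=(0 1 3 7 5 2)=[1, 3, 0, 7, 4, 2, 6, 5]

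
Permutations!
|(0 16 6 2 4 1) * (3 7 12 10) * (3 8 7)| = 12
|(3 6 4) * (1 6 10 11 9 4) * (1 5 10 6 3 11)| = 15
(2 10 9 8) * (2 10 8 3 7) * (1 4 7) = [0, 4, 8, 1, 7, 5, 6, 2, 10, 3, 9] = (1 4 7 2 8 10 9 3)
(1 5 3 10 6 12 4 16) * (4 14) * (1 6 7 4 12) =(1 5 3 10 7 4 16 6)(12 14) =[0, 5, 2, 10, 16, 3, 1, 4, 8, 9, 7, 11, 14, 13, 12, 15, 6]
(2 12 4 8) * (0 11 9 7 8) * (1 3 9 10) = (0 11 10 1 3 9 7 8 2 12 4) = [11, 3, 12, 9, 0, 5, 6, 8, 2, 7, 1, 10, 4]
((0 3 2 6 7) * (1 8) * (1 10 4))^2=(0 2 7 3 6)(1 10)(4 8)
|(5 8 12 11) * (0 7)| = 4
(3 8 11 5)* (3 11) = [0, 1, 2, 8, 4, 11, 6, 7, 3, 9, 10, 5] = (3 8)(5 11)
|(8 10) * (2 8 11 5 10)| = 6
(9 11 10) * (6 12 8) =(6 12 8)(9 11 10) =[0, 1, 2, 3, 4, 5, 12, 7, 6, 11, 9, 10, 8]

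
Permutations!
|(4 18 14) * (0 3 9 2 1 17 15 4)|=|(0 3 9 2 1 17 15 4 18 14)|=10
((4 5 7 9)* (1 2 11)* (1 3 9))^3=((1 2 11 3 9 4 5 7))^3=(1 3 5 2 9 7 11 4)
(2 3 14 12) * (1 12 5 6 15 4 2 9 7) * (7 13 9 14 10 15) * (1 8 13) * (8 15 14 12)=[0, 8, 3, 10, 2, 6, 7, 15, 13, 1, 14, 11, 12, 9, 5, 4]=(1 8 13 9)(2 3 10 14 5 6 7 15 4)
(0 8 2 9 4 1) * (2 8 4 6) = (0 4 1)(2 9 6) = [4, 0, 9, 3, 1, 5, 2, 7, 8, 6]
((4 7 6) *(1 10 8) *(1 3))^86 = ((1 10 8 3)(4 7 6))^86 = (1 8)(3 10)(4 6 7)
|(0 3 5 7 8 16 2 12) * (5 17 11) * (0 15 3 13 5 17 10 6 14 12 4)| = 24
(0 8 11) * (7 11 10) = (0 8 10 7 11) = [8, 1, 2, 3, 4, 5, 6, 11, 10, 9, 7, 0]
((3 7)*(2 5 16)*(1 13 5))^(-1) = ((1 13 5 16 2)(3 7))^(-1) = (1 2 16 5 13)(3 7)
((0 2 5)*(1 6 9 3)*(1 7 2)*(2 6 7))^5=(0 3 7 5 9 1 2 6)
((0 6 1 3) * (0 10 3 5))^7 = (0 5 1 6)(3 10)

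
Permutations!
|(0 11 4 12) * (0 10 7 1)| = |(0 11 4 12 10 7 1)| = 7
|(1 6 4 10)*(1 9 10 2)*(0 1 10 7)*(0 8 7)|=|(0 1 6 4 2 10 9)(7 8)|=14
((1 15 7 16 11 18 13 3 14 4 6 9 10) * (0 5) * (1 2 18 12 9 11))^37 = (0 5)(1 15 7 16)(2 14 12 18 4 9 13 6 10 3 11)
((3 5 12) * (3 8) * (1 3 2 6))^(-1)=(1 6 2 8 12 5 3)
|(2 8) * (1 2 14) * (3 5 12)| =|(1 2 8 14)(3 5 12)| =12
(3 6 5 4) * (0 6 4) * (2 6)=[2, 1, 6, 4, 3, 0, 5]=(0 2 6 5)(3 4)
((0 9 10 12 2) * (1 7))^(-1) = ((0 9 10 12 2)(1 7))^(-1) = (0 2 12 10 9)(1 7)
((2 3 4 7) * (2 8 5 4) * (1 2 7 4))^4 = (1 8 3)(2 5 7)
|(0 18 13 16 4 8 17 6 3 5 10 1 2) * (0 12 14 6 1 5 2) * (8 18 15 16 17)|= |(0 15 16 4 18 13 17 1)(2 12 14 6 3)(5 10)|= 40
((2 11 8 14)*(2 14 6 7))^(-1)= ((14)(2 11 8 6 7))^(-1)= (14)(2 7 6 8 11)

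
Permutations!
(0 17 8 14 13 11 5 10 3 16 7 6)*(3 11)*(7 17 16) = (0 16 17 8 14 13 3 7 6)(5 10 11) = [16, 1, 2, 7, 4, 10, 0, 6, 14, 9, 11, 5, 12, 3, 13, 15, 17, 8]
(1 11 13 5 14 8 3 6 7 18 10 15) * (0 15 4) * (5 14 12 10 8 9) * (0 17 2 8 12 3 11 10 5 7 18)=(0 15 1 10 4 17 2 8 11 13 14 9 7)(3 6 18 12 5)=[15, 10, 8, 6, 17, 3, 18, 0, 11, 7, 4, 13, 5, 14, 9, 1, 16, 2, 12]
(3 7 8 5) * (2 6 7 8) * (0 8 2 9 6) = (0 8 5 3 2)(6 7 9) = [8, 1, 0, 2, 4, 3, 7, 9, 5, 6]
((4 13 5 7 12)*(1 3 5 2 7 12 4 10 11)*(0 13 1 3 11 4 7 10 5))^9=(0 13 2 10 4 1 11 3)(5 12)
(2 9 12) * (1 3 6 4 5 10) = (1 3 6 4 5 10)(2 9 12) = [0, 3, 9, 6, 5, 10, 4, 7, 8, 12, 1, 11, 2]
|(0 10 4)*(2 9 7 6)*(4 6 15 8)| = |(0 10 6 2 9 7 15 8 4)| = 9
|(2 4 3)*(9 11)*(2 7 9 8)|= |(2 4 3 7 9 11 8)|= 7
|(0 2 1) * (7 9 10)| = 3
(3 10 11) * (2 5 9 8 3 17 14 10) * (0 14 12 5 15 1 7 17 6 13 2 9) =(0 14 10 11 6 13 2 15 1 7 17 12 5)(3 9 8) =[14, 7, 15, 9, 4, 0, 13, 17, 3, 8, 11, 6, 5, 2, 10, 1, 16, 12]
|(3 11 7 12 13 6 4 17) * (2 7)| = 9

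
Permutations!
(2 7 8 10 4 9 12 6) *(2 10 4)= [0, 1, 7, 3, 9, 5, 10, 8, 4, 12, 2, 11, 6]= (2 7 8 4 9 12 6 10)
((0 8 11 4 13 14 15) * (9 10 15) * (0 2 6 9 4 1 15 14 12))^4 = ((0 8 11 1 15 2 6 9 10 14 4 13 12))^4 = (0 15 10 12 1 9 13 11 6 4 8 2 14)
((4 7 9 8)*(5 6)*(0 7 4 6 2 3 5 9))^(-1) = (0 7)(2 5 3)(6 8 9)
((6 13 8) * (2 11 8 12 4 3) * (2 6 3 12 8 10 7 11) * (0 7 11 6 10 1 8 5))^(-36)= ((0 7 6 13 5)(1 8 3 10 11)(4 12))^(-36)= (0 5 13 6 7)(1 11 10 3 8)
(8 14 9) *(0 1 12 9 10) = (0 1 12 9 8 14 10) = [1, 12, 2, 3, 4, 5, 6, 7, 14, 8, 0, 11, 9, 13, 10]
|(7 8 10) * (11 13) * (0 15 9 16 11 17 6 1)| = 9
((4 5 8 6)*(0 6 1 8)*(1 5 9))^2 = (0 4 1 5 6 9 8)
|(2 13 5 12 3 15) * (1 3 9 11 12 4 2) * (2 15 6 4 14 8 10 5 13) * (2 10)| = |(1 3 6 4 15)(2 10 5 14 8)(9 11 12)| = 15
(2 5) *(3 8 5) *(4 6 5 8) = [0, 1, 3, 4, 6, 2, 5, 7, 8] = (8)(2 3 4 6 5)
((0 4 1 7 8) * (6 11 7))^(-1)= ((0 4 1 6 11 7 8))^(-1)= (0 8 7 11 6 1 4)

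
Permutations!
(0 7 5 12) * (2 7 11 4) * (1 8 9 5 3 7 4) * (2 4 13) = (0 11 1 8 9 5 12)(2 13)(3 7) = [11, 8, 13, 7, 4, 12, 6, 3, 9, 5, 10, 1, 0, 2]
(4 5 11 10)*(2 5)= (2 5 11 10 4)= [0, 1, 5, 3, 2, 11, 6, 7, 8, 9, 4, 10]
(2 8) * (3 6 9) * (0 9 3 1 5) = (0 9 1 5)(2 8)(3 6) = [9, 5, 8, 6, 4, 0, 3, 7, 2, 1]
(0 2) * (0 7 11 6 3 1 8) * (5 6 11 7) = (11)(0 2 5 6 3 1 8) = [2, 8, 5, 1, 4, 6, 3, 7, 0, 9, 10, 11]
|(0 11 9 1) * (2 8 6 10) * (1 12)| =20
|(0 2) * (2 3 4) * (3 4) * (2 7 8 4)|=|(0 2)(4 7 8)|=6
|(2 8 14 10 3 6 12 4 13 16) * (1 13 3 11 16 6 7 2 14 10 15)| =|(1 13 6 12 4 3 7 2 8 10 11 16 14 15)| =14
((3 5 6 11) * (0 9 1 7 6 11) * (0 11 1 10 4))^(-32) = (1 3 6)(5 11 7)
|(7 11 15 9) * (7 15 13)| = |(7 11 13)(9 15)| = 6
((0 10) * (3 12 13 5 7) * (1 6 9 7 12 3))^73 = (0 10)(1 6 9 7)(5 12 13)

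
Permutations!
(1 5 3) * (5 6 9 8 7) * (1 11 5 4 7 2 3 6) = (2 3 11 5 6 9 8)(4 7) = [0, 1, 3, 11, 7, 6, 9, 4, 2, 8, 10, 5]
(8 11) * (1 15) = (1 15)(8 11) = [0, 15, 2, 3, 4, 5, 6, 7, 11, 9, 10, 8, 12, 13, 14, 1]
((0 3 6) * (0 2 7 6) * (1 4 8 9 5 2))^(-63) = ((0 3)(1 4 8 9 5 2 7 6))^(-63) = (0 3)(1 4 8 9 5 2 7 6)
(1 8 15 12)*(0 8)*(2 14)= (0 8 15 12 1)(2 14)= [8, 0, 14, 3, 4, 5, 6, 7, 15, 9, 10, 11, 1, 13, 2, 12]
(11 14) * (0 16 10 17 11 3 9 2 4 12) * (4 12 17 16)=(0 4 17 11 14 3 9 2 12)(10 16)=[4, 1, 12, 9, 17, 5, 6, 7, 8, 2, 16, 14, 0, 13, 3, 15, 10, 11]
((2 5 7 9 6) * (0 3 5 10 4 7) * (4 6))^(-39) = (10)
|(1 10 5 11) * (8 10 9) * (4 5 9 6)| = |(1 6 4 5 11)(8 10 9)| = 15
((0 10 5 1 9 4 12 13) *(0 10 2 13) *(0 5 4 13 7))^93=(1 13 4 5 9 10 12)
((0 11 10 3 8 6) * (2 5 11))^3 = (0 11 8 2 10 6 5 3)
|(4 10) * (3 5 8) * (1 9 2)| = 6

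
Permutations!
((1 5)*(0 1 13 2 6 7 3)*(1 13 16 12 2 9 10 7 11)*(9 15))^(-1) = ((0 13 15 9 10 7 3)(1 5 16 12 2 6 11))^(-1) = (0 3 7 10 9 15 13)(1 11 6 2 12 16 5)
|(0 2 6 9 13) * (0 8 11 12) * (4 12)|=9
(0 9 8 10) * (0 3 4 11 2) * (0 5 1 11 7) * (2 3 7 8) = (0 9 2 5 1 11 3 4 8 10 7) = [9, 11, 5, 4, 8, 1, 6, 0, 10, 2, 7, 3]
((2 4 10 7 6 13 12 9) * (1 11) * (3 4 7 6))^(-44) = (2 7 3 4 10 6 13 12 9)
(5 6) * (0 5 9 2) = (0 5 6 9 2) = [5, 1, 0, 3, 4, 6, 9, 7, 8, 2]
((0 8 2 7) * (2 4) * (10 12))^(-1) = (0 7 2 4 8)(10 12)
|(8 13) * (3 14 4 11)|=4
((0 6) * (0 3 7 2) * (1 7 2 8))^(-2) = ((0 6 3 2)(1 7 8))^(-2) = (0 3)(1 7 8)(2 6)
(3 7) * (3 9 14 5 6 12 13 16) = [0, 1, 2, 7, 4, 6, 12, 9, 8, 14, 10, 11, 13, 16, 5, 15, 3] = (3 7 9 14 5 6 12 13 16)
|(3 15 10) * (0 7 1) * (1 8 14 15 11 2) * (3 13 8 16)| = |(0 7 16 3 11 2 1)(8 14 15 10 13)| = 35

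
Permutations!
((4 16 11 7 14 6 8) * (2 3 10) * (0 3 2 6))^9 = (0 14 7 11 16 4 8 6 10 3)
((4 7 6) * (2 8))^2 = (8)(4 6 7)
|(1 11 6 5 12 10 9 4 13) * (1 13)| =8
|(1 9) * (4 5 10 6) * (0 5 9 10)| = |(0 5)(1 10 6 4 9)| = 10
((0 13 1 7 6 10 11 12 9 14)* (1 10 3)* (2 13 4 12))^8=((0 4 12 9 14)(1 7 6 3)(2 13 10 11))^8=(0 9 4 14 12)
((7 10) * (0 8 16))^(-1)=((0 8 16)(7 10))^(-1)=(0 16 8)(7 10)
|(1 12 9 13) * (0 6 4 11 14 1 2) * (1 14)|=|(14)(0 6 4 11 1 12 9 13 2)|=9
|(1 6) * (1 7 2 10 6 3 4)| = 12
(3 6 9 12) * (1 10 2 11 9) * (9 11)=[0, 10, 9, 6, 4, 5, 1, 7, 8, 12, 2, 11, 3]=(1 10 2 9 12 3 6)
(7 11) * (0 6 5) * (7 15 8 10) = (0 6 5)(7 11 15 8 10) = [6, 1, 2, 3, 4, 0, 5, 11, 10, 9, 7, 15, 12, 13, 14, 8]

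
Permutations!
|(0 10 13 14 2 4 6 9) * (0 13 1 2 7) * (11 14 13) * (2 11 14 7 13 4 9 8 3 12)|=|(0 10 1 11 7)(2 9 14 13 4 6 8 3 12)|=45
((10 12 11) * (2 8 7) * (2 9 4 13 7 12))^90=((2 8 12 11 10)(4 13 7 9))^90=(4 7)(9 13)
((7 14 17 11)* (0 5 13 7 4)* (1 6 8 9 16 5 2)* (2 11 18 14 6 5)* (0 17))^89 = ((0 11 4 17 18 14)(1 5 13 7 6 8 9 16 2))^89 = (0 14 18 17 4 11)(1 2 16 9 8 6 7 13 5)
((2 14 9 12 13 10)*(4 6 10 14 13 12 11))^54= (2 6 11 14)(4 9 13 10)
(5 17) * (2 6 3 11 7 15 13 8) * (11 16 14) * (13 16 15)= (2 6 3 15 16 14 11 7 13 8)(5 17)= [0, 1, 6, 15, 4, 17, 3, 13, 2, 9, 10, 7, 12, 8, 11, 16, 14, 5]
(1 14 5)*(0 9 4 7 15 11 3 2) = (0 9 4 7 15 11 3 2)(1 14 5) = [9, 14, 0, 2, 7, 1, 6, 15, 8, 4, 10, 3, 12, 13, 5, 11]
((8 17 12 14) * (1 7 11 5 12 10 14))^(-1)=((1 7 11 5 12)(8 17 10 14))^(-1)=(1 12 5 11 7)(8 14 10 17)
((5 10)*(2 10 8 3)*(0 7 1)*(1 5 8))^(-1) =(0 1 5 7)(2 3 8 10)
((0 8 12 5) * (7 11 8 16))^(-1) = (0 5 12 8 11 7 16)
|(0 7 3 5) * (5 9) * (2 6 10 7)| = 8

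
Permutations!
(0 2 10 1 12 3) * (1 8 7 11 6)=(0 2 10 8 7 11 6 1 12 3)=[2, 12, 10, 0, 4, 5, 1, 11, 7, 9, 8, 6, 3]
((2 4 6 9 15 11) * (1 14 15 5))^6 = (1 6 11)(2 14 9)(4 15 5)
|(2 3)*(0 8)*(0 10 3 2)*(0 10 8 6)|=|(0 6)(3 10)|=2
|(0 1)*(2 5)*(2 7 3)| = 4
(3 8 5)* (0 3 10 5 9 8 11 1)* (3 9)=(0 9 8 3 11 1)(5 10)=[9, 0, 2, 11, 4, 10, 6, 7, 3, 8, 5, 1]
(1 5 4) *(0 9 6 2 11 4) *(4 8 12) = (0 9 6 2 11 8 12 4 1 5) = [9, 5, 11, 3, 1, 0, 2, 7, 12, 6, 10, 8, 4]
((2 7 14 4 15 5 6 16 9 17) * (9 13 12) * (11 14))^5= (2 15 12 11 6 17 4 13 7 5 9 14 16)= ((2 7 11 14 4 15 5 6 16 13 12 9 17))^5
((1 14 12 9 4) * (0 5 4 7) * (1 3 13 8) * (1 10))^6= ((0 5 4 3 13 8 10 1 14 12 9 7))^6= (0 10)(1 5)(3 12)(4 14)(7 8)(9 13)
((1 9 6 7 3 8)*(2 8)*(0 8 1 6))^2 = (0 6 3 1)(2 9 8 7)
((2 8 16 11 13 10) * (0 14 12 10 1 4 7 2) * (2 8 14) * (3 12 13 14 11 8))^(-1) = (0 10 12 3 7 4 1 13 14 11 2)(8 16)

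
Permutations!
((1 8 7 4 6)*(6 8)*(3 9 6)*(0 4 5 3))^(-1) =((0 4 8 7 5 3 9 6 1))^(-1) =(0 1 6 9 3 5 7 8 4)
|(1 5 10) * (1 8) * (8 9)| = |(1 5 10 9 8)| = 5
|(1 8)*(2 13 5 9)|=4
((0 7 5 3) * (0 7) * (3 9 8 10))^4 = ((3 7 5 9 8 10))^4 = (3 8 5)(7 10 9)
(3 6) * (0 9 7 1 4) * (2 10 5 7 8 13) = [9, 4, 10, 6, 0, 7, 3, 1, 13, 8, 5, 11, 12, 2] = (0 9 8 13 2 10 5 7 1 4)(3 6)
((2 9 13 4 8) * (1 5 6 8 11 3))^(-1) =((1 5 6 8 2 9 13 4 11 3))^(-1) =(1 3 11 4 13 9 2 8 6 5)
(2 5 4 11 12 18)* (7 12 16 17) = (2 5 4 11 16 17 7 12 18) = [0, 1, 5, 3, 11, 4, 6, 12, 8, 9, 10, 16, 18, 13, 14, 15, 17, 7, 2]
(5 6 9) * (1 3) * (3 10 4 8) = (1 10 4 8 3)(5 6 9) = [0, 10, 2, 1, 8, 6, 9, 7, 3, 5, 4]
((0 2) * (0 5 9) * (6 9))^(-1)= (0 9 6 5 2)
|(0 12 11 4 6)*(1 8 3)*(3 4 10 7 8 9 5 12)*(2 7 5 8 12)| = |(0 3 1 9 8 4 6)(2 7 12 11 10 5)| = 42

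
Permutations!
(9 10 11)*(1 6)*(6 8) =[0, 8, 2, 3, 4, 5, 1, 7, 6, 10, 11, 9] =(1 8 6)(9 10 11)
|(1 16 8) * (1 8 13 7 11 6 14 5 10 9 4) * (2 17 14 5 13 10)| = 40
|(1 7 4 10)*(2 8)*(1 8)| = 6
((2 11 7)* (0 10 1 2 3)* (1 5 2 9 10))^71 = (0 3 7 11 2 5 10 9 1)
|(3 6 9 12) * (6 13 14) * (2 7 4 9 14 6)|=9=|(2 7 4 9 12 3 13 6 14)|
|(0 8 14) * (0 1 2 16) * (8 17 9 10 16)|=|(0 17 9 10 16)(1 2 8 14)|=20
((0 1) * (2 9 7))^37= (0 1)(2 9 7)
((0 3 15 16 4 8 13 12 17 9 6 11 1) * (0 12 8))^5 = (1 11 6 9 17 12)(8 13)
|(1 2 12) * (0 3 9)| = |(0 3 9)(1 2 12)| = 3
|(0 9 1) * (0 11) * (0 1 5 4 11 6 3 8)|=|(0 9 5 4 11 1 6 3 8)|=9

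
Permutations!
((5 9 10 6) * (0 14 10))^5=(0 9 5 6 10 14)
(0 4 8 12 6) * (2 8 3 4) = (0 2 8 12 6)(3 4) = [2, 1, 8, 4, 3, 5, 0, 7, 12, 9, 10, 11, 6]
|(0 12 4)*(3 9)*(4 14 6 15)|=|(0 12 14 6 15 4)(3 9)|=6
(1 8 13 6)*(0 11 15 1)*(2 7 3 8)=(0 11 15 1 2 7 3 8 13 6)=[11, 2, 7, 8, 4, 5, 0, 3, 13, 9, 10, 15, 12, 6, 14, 1]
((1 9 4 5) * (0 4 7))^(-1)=(0 7 9 1 5 4)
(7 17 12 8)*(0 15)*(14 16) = (0 15)(7 17 12 8)(14 16) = [15, 1, 2, 3, 4, 5, 6, 17, 7, 9, 10, 11, 8, 13, 16, 0, 14, 12]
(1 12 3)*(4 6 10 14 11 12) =(1 4 6 10 14 11 12 3) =[0, 4, 2, 1, 6, 5, 10, 7, 8, 9, 14, 12, 3, 13, 11]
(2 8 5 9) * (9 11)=[0, 1, 8, 3, 4, 11, 6, 7, 5, 2, 10, 9]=(2 8 5 11 9)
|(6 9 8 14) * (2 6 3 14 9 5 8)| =10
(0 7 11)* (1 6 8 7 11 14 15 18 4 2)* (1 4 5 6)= [11, 1, 4, 3, 2, 6, 8, 14, 7, 9, 10, 0, 12, 13, 15, 18, 16, 17, 5]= (0 11)(2 4)(5 6 8 7 14 15 18)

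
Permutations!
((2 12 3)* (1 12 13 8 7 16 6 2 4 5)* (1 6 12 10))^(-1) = ((1 10)(2 13 8 7 16 12 3 4 5 6))^(-1) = (1 10)(2 6 5 4 3 12 16 7 8 13)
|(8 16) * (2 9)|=2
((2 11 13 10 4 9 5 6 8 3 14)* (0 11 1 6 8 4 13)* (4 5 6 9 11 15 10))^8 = (0 10 4)(11 15 13)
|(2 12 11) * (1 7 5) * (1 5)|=6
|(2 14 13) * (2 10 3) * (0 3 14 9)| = |(0 3 2 9)(10 14 13)| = 12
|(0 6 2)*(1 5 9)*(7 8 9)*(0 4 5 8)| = |(0 6 2 4 5 7)(1 8 9)| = 6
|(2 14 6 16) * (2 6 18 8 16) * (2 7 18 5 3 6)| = |(2 14 5 3 6 7 18 8 16)| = 9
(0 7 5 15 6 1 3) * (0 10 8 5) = (0 7)(1 3 10 8 5 15 6) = [7, 3, 2, 10, 4, 15, 1, 0, 5, 9, 8, 11, 12, 13, 14, 6]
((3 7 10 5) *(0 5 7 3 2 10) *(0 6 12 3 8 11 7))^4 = (3 6 11)(7 8 12)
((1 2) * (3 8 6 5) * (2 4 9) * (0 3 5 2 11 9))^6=(11)(0 4 1 2 6 8 3)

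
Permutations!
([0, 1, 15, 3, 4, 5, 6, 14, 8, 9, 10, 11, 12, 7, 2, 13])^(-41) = (2 14 7 13 15)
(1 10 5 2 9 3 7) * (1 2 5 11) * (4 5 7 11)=(1 10 4 5 7 2 9 3 11)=[0, 10, 9, 11, 5, 7, 6, 2, 8, 3, 4, 1]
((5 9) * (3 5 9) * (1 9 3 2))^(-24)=(1 9 3 5 2)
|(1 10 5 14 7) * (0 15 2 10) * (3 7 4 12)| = 11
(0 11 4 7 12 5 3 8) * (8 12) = (0 11 4 7 8)(3 12 5) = [11, 1, 2, 12, 7, 3, 6, 8, 0, 9, 10, 4, 5]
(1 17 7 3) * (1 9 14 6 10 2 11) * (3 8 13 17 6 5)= [0, 6, 11, 9, 4, 3, 10, 8, 13, 14, 2, 1, 12, 17, 5, 15, 16, 7]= (1 6 10 2 11)(3 9 14 5)(7 8 13 17)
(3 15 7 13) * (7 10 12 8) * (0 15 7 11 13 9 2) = (0 15 10 12 8 11 13 3 7 9 2) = [15, 1, 0, 7, 4, 5, 6, 9, 11, 2, 12, 13, 8, 3, 14, 10]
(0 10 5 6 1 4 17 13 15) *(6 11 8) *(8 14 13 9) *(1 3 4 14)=[10, 14, 2, 4, 17, 11, 3, 7, 6, 8, 5, 1, 12, 15, 13, 0, 16, 9]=(0 10 5 11 1 14 13 15)(3 4 17 9 8 6)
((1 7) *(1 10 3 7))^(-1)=(3 10 7)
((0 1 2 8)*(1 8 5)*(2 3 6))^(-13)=((0 8)(1 3 6 2 5))^(-13)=(0 8)(1 6 5 3 2)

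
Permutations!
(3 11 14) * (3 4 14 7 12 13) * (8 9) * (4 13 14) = [0, 1, 2, 11, 4, 5, 6, 12, 9, 8, 10, 7, 14, 3, 13] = (3 11 7 12 14 13)(8 9)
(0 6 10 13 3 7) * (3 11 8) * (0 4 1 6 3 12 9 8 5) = (0 3 7 4 1 6 10 13 11 5)(8 12 9) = [3, 6, 2, 7, 1, 0, 10, 4, 12, 8, 13, 5, 9, 11]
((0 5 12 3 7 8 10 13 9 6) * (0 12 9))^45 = ((0 5 9 6 12 3 7 8 10 13))^45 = (0 3)(5 7)(6 10)(8 9)(12 13)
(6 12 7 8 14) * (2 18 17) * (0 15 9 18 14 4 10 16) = [15, 1, 14, 3, 10, 5, 12, 8, 4, 18, 16, 11, 7, 13, 6, 9, 0, 2, 17] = (0 15 9 18 17 2 14 6 12 7 8 4 10 16)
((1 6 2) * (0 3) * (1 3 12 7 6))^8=((0 12 7 6 2 3))^8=(0 7 2)(3 12 6)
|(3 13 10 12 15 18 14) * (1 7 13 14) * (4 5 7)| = 18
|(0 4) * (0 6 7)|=4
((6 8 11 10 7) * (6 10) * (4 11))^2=(4 6)(8 11)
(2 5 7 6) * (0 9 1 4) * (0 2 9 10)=[10, 4, 5, 3, 2, 7, 9, 6, 8, 1, 0]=(0 10)(1 4 2 5 7 6 9)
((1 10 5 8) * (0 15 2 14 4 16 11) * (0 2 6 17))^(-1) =(0 17 6 15)(1 8 5 10)(2 11 16 4 14)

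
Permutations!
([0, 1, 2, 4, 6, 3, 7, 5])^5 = (7)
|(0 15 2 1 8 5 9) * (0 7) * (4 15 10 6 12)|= 12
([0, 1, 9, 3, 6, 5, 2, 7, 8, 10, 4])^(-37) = (2 4 9 6 10)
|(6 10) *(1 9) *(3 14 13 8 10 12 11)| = 8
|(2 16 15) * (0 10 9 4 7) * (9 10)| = |(0 9 4 7)(2 16 15)| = 12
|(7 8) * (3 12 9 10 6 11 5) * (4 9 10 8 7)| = |(3 12 10 6 11 5)(4 9 8)| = 6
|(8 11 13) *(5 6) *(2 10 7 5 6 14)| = 15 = |(2 10 7 5 14)(8 11 13)|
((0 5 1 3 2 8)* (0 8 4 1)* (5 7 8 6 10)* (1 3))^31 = (0 7 8 6 10 5)(2 4 3)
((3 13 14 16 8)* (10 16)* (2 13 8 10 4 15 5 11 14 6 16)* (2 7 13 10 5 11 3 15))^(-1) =(2 4 14 11 15 8 3 5 16 6 13 7 10)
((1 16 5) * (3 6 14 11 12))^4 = (1 16 5)(3 12 11 14 6) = ((1 16 5)(3 6 14 11 12))^4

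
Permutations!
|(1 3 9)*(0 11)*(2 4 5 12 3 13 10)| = |(0 11)(1 13 10 2 4 5 12 3 9)| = 18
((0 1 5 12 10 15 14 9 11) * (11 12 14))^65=(0 5 9 10 11 1 14 12 15)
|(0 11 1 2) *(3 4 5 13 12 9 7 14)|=|(0 11 1 2)(3 4 5 13 12 9 7 14)|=8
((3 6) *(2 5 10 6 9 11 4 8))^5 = (2 9 5 11 10 4 6 8 3)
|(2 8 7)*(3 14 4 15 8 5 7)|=|(2 5 7)(3 14 4 15 8)|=15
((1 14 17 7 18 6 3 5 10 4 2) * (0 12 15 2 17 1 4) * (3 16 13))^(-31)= ((0 12 15 2 4 17 7 18 6 16 13 3 5 10)(1 14))^(-31)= (0 3 6 17 15 10 13 18 4 12 5 16 7 2)(1 14)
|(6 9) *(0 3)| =2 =|(0 3)(6 9)|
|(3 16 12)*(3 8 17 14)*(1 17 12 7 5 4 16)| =|(1 17 14 3)(4 16 7 5)(8 12)| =4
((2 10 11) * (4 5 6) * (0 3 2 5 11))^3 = (0 10 2 3)(4 6 5 11)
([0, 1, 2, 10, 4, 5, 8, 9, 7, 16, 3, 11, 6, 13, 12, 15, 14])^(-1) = (3 10)(6 12 14 16 9 7 8)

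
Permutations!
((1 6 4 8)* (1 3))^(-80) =(8)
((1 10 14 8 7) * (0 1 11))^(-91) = (14) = ((0 1 10 14 8 7 11))^(-91)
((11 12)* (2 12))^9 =(12)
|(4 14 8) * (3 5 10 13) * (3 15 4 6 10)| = |(3 5)(4 14 8 6 10 13 15)| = 14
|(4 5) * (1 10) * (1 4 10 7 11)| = |(1 7 11)(4 5 10)| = 3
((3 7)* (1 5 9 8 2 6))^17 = ((1 5 9 8 2 6)(3 7))^17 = (1 6 2 8 9 5)(3 7)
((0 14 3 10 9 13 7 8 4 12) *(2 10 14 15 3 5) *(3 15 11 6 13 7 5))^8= (15)(0 7 5)(2 11 8)(4 10 6)(9 13 12)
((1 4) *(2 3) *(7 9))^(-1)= (1 4)(2 3)(7 9)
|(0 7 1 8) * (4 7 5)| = 6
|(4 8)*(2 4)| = 3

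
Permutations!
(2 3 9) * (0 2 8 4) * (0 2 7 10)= (0 7 10)(2 3 9 8 4)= [7, 1, 3, 9, 2, 5, 6, 10, 4, 8, 0]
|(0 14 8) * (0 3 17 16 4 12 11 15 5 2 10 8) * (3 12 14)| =42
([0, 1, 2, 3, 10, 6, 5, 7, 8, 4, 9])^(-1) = [0, 1, 2, 3, 9, 6, 5, 7, 8, 10, 4]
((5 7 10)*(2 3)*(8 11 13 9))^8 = ((2 3)(5 7 10)(8 11 13 9))^8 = (13)(5 10 7)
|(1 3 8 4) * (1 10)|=|(1 3 8 4 10)|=5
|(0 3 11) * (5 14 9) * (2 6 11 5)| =|(0 3 5 14 9 2 6 11)| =8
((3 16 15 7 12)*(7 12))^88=(16)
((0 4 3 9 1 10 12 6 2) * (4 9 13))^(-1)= (0 2 6 12 10 1 9)(3 4 13)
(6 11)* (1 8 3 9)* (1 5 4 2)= (1 8 3 9 5 4 2)(6 11)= [0, 8, 1, 9, 2, 4, 11, 7, 3, 5, 10, 6]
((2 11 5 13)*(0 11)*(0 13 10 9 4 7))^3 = ((0 11 5 10 9 4 7)(2 13))^3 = (0 10 7 5 4 11 9)(2 13)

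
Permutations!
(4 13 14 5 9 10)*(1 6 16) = [0, 6, 2, 3, 13, 9, 16, 7, 8, 10, 4, 11, 12, 14, 5, 15, 1] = (1 6 16)(4 13 14 5 9 10)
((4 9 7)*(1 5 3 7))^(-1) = (1 9 4 7 3 5)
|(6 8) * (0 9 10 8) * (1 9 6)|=4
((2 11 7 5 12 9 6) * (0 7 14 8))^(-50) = ((0 7 5 12 9 6 2 11 14 8))^(-50) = (14)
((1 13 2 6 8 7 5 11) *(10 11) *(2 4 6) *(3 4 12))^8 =((1 13 12 3 4 6 8 7 5 10 11))^8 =(1 5 6 12 11 7 4 13 10 8 3)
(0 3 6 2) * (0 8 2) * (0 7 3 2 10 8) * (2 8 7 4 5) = (0 8 10 7 3 6 4 5 2) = [8, 1, 0, 6, 5, 2, 4, 3, 10, 9, 7]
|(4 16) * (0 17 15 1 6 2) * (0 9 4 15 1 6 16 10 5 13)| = |(0 17 1 16 15 6 2 9 4 10 5 13)| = 12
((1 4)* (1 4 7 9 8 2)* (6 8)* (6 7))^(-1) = (1 2 8 6)(7 9)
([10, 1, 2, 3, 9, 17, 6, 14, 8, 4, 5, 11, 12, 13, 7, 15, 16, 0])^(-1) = [17, 1, 2, 3, 9, 10, 6, 14, 8, 4, 0, 11, 12, 13, 7, 15, 16, 5]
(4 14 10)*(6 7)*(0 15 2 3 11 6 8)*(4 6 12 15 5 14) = (0 5 14 10 6 7 8)(2 3 11 12 15) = [5, 1, 3, 11, 4, 14, 7, 8, 0, 9, 6, 12, 15, 13, 10, 2]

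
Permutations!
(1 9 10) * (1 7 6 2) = [0, 9, 1, 3, 4, 5, 2, 6, 8, 10, 7] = (1 9 10 7 6 2)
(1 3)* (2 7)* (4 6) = (1 3)(2 7)(4 6) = [0, 3, 7, 1, 6, 5, 4, 2]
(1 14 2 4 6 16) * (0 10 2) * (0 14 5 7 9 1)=(0 10 2 4 6 16)(1 5 7 9)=[10, 5, 4, 3, 6, 7, 16, 9, 8, 1, 2, 11, 12, 13, 14, 15, 0]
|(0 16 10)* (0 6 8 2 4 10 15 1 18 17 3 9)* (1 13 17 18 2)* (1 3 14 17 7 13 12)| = 12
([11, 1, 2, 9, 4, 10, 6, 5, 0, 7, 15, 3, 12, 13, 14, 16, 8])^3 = [9, 1, 2, 5, 4, 16, 6, 15, 3, 10, 8, 7, 12, 13, 14, 0, 11]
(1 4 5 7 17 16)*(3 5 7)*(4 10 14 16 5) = (1 10 14 16)(3 4 7 17 5) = [0, 10, 2, 4, 7, 3, 6, 17, 8, 9, 14, 11, 12, 13, 16, 15, 1, 5]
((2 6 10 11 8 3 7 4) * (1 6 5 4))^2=(1 10 8 7 6 11 3)(2 4 5)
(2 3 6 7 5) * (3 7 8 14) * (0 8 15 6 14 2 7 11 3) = (0 8 2 11 3 14)(5 7)(6 15) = [8, 1, 11, 14, 4, 7, 15, 5, 2, 9, 10, 3, 12, 13, 0, 6]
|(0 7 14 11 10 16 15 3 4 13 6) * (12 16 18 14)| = 36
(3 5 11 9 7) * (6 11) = (3 5 6 11 9 7) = [0, 1, 2, 5, 4, 6, 11, 3, 8, 7, 10, 9]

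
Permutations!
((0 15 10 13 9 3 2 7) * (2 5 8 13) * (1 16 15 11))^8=(16)(3 13 5 9 8)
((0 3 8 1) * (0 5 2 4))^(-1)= ((0 3 8 1 5 2 4))^(-1)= (0 4 2 5 1 8 3)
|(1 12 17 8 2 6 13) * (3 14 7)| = 21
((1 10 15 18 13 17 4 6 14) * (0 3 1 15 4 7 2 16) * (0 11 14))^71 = ((0 3 1 10 4 6)(2 16 11 14 15 18 13 17 7))^71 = (0 6 4 10 1 3)(2 7 17 13 18 15 14 11 16)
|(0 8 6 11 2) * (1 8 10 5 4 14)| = 10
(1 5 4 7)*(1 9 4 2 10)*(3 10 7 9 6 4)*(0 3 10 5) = [3, 0, 7, 5, 9, 2, 4, 6, 8, 10, 1] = (0 3 5 2 7 6 4 9 10 1)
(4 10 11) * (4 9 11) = (4 10)(9 11) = [0, 1, 2, 3, 10, 5, 6, 7, 8, 11, 4, 9]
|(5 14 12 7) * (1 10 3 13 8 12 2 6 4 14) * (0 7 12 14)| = |(0 7 5 1 10 3 13 8 14 2 6 4)| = 12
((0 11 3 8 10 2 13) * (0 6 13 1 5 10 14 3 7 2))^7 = (3 8 14)(6 13)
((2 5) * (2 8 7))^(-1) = ((2 5 8 7))^(-1) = (2 7 8 5)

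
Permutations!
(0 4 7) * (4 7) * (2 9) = (0 7)(2 9) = [7, 1, 9, 3, 4, 5, 6, 0, 8, 2]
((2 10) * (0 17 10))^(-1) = (0 2 10 17)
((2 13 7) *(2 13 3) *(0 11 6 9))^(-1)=(0 9 6 11)(2 3)(7 13)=((0 11 6 9)(2 3)(7 13))^(-1)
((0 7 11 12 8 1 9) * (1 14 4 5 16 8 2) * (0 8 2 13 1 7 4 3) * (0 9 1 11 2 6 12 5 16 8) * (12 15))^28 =((0 4 16 6 15 12 13 11 5 8 14 3 9)(2 7))^28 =(0 16 15 13 5 14 9 4 6 12 11 8 3)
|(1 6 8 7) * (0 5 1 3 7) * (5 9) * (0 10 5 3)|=20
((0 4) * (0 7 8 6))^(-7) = ((0 4 7 8 6))^(-7) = (0 8 4 6 7)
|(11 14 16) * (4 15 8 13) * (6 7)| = 12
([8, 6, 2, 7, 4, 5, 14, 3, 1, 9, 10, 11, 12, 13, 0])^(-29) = (0 8 1 6 14)(3 7)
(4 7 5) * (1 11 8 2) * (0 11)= [11, 0, 1, 3, 7, 4, 6, 5, 2, 9, 10, 8]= (0 11 8 2 1)(4 7 5)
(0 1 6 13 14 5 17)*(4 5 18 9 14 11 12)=[1, 6, 2, 3, 5, 17, 13, 7, 8, 14, 10, 12, 4, 11, 18, 15, 16, 0, 9]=(0 1 6 13 11 12 4 5 17)(9 14 18)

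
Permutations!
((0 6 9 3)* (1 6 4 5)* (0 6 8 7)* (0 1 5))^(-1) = ((0 4)(1 8 7)(3 6 9))^(-1) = (0 4)(1 7 8)(3 9 6)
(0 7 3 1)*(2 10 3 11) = [7, 0, 10, 1, 4, 5, 6, 11, 8, 9, 3, 2] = (0 7 11 2 10 3 1)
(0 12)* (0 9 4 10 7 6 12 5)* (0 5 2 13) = (0 2 13)(4 10 7 6 12 9) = [2, 1, 13, 3, 10, 5, 12, 6, 8, 4, 7, 11, 9, 0]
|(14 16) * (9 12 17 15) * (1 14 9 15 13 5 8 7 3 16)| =18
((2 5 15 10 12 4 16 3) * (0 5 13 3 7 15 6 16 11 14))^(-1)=(0 14 11 4 12 10 15 7 16 6 5)(2 3 13)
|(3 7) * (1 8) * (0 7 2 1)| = 6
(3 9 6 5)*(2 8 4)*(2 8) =(3 9 6 5)(4 8) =[0, 1, 2, 9, 8, 3, 5, 7, 4, 6]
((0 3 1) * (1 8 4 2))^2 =((0 3 8 4 2 1))^2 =(0 8 2)(1 3 4)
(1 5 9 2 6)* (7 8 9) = (1 5 7 8 9 2 6) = [0, 5, 6, 3, 4, 7, 1, 8, 9, 2]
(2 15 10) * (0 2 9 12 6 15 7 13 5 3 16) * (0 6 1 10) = (0 2 7 13 5 3 16 6 15)(1 10 9 12) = [2, 10, 7, 16, 4, 3, 15, 13, 8, 12, 9, 11, 1, 5, 14, 0, 6]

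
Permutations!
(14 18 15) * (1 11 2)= (1 11 2)(14 18 15)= [0, 11, 1, 3, 4, 5, 6, 7, 8, 9, 10, 2, 12, 13, 18, 14, 16, 17, 15]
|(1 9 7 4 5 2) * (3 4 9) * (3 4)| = |(1 4 5 2)(7 9)| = 4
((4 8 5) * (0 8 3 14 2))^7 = (14)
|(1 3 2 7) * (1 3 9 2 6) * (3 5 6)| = |(1 9 2 7 5 6)| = 6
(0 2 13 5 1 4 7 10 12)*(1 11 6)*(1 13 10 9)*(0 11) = (0 2 10 12 11 6 13 5)(1 4 7 9) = [2, 4, 10, 3, 7, 0, 13, 9, 8, 1, 12, 6, 11, 5]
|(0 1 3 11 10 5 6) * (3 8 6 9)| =|(0 1 8 6)(3 11 10 5 9)| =20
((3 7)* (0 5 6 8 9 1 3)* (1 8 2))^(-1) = ((0 5 6 2 1 3 7)(8 9))^(-1) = (0 7 3 1 2 6 5)(8 9)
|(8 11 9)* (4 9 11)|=|(11)(4 9 8)|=3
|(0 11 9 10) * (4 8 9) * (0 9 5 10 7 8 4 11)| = |(11)(5 10 9 7 8)| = 5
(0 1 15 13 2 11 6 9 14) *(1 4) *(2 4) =(0 2 11 6 9 14)(1 15 13 4) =[2, 15, 11, 3, 1, 5, 9, 7, 8, 14, 10, 6, 12, 4, 0, 13]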